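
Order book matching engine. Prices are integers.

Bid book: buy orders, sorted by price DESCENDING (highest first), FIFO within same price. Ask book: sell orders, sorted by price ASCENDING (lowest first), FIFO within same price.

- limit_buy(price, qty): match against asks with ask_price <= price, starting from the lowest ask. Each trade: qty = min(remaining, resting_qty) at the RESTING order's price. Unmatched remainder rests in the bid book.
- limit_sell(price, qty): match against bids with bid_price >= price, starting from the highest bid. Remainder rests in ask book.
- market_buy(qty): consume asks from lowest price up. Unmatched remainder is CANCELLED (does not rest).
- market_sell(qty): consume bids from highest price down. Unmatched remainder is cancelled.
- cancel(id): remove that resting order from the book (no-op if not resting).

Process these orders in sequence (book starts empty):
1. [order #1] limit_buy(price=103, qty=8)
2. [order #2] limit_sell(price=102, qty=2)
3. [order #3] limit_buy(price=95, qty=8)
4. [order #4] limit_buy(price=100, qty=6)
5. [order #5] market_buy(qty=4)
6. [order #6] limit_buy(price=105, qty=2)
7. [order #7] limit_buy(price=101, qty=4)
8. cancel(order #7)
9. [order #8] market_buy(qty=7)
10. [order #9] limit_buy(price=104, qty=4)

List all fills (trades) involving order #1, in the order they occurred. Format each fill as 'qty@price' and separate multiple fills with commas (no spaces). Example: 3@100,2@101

Answer: 2@103

Derivation:
After op 1 [order #1] limit_buy(price=103, qty=8): fills=none; bids=[#1:8@103] asks=[-]
After op 2 [order #2] limit_sell(price=102, qty=2): fills=#1x#2:2@103; bids=[#1:6@103] asks=[-]
After op 3 [order #3] limit_buy(price=95, qty=8): fills=none; bids=[#1:6@103 #3:8@95] asks=[-]
After op 4 [order #4] limit_buy(price=100, qty=6): fills=none; bids=[#1:6@103 #4:6@100 #3:8@95] asks=[-]
After op 5 [order #5] market_buy(qty=4): fills=none; bids=[#1:6@103 #4:6@100 #3:8@95] asks=[-]
After op 6 [order #6] limit_buy(price=105, qty=2): fills=none; bids=[#6:2@105 #1:6@103 #4:6@100 #3:8@95] asks=[-]
After op 7 [order #7] limit_buy(price=101, qty=4): fills=none; bids=[#6:2@105 #1:6@103 #7:4@101 #4:6@100 #3:8@95] asks=[-]
After op 8 cancel(order #7): fills=none; bids=[#6:2@105 #1:6@103 #4:6@100 #3:8@95] asks=[-]
After op 9 [order #8] market_buy(qty=7): fills=none; bids=[#6:2@105 #1:6@103 #4:6@100 #3:8@95] asks=[-]
After op 10 [order #9] limit_buy(price=104, qty=4): fills=none; bids=[#6:2@105 #9:4@104 #1:6@103 #4:6@100 #3:8@95] asks=[-]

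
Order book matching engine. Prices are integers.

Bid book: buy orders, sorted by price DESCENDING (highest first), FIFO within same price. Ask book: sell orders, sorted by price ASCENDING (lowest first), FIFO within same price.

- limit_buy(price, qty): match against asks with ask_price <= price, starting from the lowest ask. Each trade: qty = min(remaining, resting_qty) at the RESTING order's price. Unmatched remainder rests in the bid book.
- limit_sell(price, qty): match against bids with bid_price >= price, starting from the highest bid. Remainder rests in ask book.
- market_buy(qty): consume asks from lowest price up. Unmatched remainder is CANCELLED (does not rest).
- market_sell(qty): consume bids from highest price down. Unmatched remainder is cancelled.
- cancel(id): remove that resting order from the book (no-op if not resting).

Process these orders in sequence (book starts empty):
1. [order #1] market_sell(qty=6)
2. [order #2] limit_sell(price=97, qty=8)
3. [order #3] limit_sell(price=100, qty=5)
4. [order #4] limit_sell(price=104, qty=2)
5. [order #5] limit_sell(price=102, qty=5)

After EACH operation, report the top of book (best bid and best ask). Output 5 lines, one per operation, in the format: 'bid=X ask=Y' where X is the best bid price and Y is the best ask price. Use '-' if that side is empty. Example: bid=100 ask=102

After op 1 [order #1] market_sell(qty=6): fills=none; bids=[-] asks=[-]
After op 2 [order #2] limit_sell(price=97, qty=8): fills=none; bids=[-] asks=[#2:8@97]
After op 3 [order #3] limit_sell(price=100, qty=5): fills=none; bids=[-] asks=[#2:8@97 #3:5@100]
After op 4 [order #4] limit_sell(price=104, qty=2): fills=none; bids=[-] asks=[#2:8@97 #3:5@100 #4:2@104]
After op 5 [order #5] limit_sell(price=102, qty=5): fills=none; bids=[-] asks=[#2:8@97 #3:5@100 #5:5@102 #4:2@104]

Answer: bid=- ask=-
bid=- ask=97
bid=- ask=97
bid=- ask=97
bid=- ask=97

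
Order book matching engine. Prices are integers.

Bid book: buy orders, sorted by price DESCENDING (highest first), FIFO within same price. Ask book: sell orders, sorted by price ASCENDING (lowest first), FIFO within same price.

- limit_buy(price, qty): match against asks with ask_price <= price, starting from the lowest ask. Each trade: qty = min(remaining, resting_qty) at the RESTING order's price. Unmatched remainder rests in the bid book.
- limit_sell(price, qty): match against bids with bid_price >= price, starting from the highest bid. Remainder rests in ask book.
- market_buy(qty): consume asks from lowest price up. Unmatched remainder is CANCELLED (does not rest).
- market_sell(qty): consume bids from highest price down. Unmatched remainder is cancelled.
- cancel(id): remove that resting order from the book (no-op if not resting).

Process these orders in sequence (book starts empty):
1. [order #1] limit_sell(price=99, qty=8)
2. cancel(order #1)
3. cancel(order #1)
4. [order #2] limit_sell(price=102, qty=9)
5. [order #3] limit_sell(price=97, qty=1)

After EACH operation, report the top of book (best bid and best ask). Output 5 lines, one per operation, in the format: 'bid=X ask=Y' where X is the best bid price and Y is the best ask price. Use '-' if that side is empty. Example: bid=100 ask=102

After op 1 [order #1] limit_sell(price=99, qty=8): fills=none; bids=[-] asks=[#1:8@99]
After op 2 cancel(order #1): fills=none; bids=[-] asks=[-]
After op 3 cancel(order #1): fills=none; bids=[-] asks=[-]
After op 4 [order #2] limit_sell(price=102, qty=9): fills=none; bids=[-] asks=[#2:9@102]
After op 5 [order #3] limit_sell(price=97, qty=1): fills=none; bids=[-] asks=[#3:1@97 #2:9@102]

Answer: bid=- ask=99
bid=- ask=-
bid=- ask=-
bid=- ask=102
bid=- ask=97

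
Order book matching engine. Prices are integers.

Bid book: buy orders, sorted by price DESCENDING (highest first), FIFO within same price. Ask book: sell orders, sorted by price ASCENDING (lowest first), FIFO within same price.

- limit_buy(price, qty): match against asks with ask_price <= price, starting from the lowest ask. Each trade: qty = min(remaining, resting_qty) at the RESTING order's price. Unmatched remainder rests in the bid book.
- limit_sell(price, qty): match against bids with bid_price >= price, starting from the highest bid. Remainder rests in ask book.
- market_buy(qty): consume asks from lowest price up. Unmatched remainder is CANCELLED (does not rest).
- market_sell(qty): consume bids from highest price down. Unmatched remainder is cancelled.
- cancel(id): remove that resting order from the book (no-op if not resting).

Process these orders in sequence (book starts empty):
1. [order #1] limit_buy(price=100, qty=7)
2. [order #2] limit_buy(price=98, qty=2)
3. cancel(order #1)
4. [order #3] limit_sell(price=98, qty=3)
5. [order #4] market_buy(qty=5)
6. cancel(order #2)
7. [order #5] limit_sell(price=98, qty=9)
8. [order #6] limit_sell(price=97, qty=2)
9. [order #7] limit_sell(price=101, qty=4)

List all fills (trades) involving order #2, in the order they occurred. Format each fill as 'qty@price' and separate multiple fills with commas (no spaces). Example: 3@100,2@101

After op 1 [order #1] limit_buy(price=100, qty=7): fills=none; bids=[#1:7@100] asks=[-]
After op 2 [order #2] limit_buy(price=98, qty=2): fills=none; bids=[#1:7@100 #2:2@98] asks=[-]
After op 3 cancel(order #1): fills=none; bids=[#2:2@98] asks=[-]
After op 4 [order #3] limit_sell(price=98, qty=3): fills=#2x#3:2@98; bids=[-] asks=[#3:1@98]
After op 5 [order #4] market_buy(qty=5): fills=#4x#3:1@98; bids=[-] asks=[-]
After op 6 cancel(order #2): fills=none; bids=[-] asks=[-]
After op 7 [order #5] limit_sell(price=98, qty=9): fills=none; bids=[-] asks=[#5:9@98]
After op 8 [order #6] limit_sell(price=97, qty=2): fills=none; bids=[-] asks=[#6:2@97 #5:9@98]
After op 9 [order #7] limit_sell(price=101, qty=4): fills=none; bids=[-] asks=[#6:2@97 #5:9@98 #7:4@101]

Answer: 2@98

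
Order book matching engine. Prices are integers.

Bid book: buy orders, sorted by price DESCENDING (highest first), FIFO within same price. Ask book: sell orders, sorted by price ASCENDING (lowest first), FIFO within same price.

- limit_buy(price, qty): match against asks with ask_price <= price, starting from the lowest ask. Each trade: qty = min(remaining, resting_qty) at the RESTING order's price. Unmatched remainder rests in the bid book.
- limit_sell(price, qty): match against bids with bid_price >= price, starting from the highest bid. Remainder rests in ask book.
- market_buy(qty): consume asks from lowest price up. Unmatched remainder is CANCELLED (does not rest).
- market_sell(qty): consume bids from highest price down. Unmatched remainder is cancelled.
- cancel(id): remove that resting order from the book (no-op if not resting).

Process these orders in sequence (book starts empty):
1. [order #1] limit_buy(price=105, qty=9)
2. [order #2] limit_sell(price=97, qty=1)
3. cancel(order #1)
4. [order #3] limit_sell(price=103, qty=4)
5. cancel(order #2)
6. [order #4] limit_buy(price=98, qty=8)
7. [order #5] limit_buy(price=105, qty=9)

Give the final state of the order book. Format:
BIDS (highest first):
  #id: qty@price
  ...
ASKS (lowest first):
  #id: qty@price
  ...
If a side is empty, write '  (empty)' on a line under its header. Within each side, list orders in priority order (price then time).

After op 1 [order #1] limit_buy(price=105, qty=9): fills=none; bids=[#1:9@105] asks=[-]
After op 2 [order #2] limit_sell(price=97, qty=1): fills=#1x#2:1@105; bids=[#1:8@105] asks=[-]
After op 3 cancel(order #1): fills=none; bids=[-] asks=[-]
After op 4 [order #3] limit_sell(price=103, qty=4): fills=none; bids=[-] asks=[#3:4@103]
After op 5 cancel(order #2): fills=none; bids=[-] asks=[#3:4@103]
After op 6 [order #4] limit_buy(price=98, qty=8): fills=none; bids=[#4:8@98] asks=[#3:4@103]
After op 7 [order #5] limit_buy(price=105, qty=9): fills=#5x#3:4@103; bids=[#5:5@105 #4:8@98] asks=[-]

Answer: BIDS (highest first):
  #5: 5@105
  #4: 8@98
ASKS (lowest first):
  (empty)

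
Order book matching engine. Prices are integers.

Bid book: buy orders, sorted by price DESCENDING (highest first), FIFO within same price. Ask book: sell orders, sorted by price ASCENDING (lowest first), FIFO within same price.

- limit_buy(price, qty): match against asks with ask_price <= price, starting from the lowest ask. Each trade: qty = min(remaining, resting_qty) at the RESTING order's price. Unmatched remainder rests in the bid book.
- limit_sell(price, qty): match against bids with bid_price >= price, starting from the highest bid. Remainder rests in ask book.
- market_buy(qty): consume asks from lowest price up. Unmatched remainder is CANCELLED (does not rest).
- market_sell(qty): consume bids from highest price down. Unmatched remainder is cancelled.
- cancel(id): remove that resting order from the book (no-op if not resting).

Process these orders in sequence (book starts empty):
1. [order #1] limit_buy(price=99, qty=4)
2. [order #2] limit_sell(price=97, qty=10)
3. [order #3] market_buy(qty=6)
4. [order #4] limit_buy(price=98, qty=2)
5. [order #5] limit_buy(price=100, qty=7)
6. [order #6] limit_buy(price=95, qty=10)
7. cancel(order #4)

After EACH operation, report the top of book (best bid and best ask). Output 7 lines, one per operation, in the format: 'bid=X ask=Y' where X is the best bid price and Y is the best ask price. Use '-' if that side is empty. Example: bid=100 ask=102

Answer: bid=99 ask=-
bid=- ask=97
bid=- ask=-
bid=98 ask=-
bid=100 ask=-
bid=100 ask=-
bid=100 ask=-

Derivation:
After op 1 [order #1] limit_buy(price=99, qty=4): fills=none; bids=[#1:4@99] asks=[-]
After op 2 [order #2] limit_sell(price=97, qty=10): fills=#1x#2:4@99; bids=[-] asks=[#2:6@97]
After op 3 [order #3] market_buy(qty=6): fills=#3x#2:6@97; bids=[-] asks=[-]
After op 4 [order #4] limit_buy(price=98, qty=2): fills=none; bids=[#4:2@98] asks=[-]
After op 5 [order #5] limit_buy(price=100, qty=7): fills=none; bids=[#5:7@100 #4:2@98] asks=[-]
After op 6 [order #6] limit_buy(price=95, qty=10): fills=none; bids=[#5:7@100 #4:2@98 #6:10@95] asks=[-]
After op 7 cancel(order #4): fills=none; bids=[#5:7@100 #6:10@95] asks=[-]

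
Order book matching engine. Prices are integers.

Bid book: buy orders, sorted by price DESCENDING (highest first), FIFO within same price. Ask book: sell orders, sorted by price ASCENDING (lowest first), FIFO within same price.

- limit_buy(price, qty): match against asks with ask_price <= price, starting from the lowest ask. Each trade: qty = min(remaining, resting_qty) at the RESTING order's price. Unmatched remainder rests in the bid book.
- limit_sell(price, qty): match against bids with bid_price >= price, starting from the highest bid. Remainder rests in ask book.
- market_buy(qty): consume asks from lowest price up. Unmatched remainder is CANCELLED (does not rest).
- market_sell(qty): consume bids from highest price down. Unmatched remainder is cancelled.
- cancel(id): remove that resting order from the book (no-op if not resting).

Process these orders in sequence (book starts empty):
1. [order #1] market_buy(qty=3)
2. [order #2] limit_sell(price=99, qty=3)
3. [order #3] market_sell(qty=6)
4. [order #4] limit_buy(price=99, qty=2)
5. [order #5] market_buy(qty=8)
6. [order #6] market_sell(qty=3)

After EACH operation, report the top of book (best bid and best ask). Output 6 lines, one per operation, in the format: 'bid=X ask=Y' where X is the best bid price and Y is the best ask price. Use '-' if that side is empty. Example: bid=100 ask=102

After op 1 [order #1] market_buy(qty=3): fills=none; bids=[-] asks=[-]
After op 2 [order #2] limit_sell(price=99, qty=3): fills=none; bids=[-] asks=[#2:3@99]
After op 3 [order #3] market_sell(qty=6): fills=none; bids=[-] asks=[#2:3@99]
After op 4 [order #4] limit_buy(price=99, qty=2): fills=#4x#2:2@99; bids=[-] asks=[#2:1@99]
After op 5 [order #5] market_buy(qty=8): fills=#5x#2:1@99; bids=[-] asks=[-]
After op 6 [order #6] market_sell(qty=3): fills=none; bids=[-] asks=[-]

Answer: bid=- ask=-
bid=- ask=99
bid=- ask=99
bid=- ask=99
bid=- ask=-
bid=- ask=-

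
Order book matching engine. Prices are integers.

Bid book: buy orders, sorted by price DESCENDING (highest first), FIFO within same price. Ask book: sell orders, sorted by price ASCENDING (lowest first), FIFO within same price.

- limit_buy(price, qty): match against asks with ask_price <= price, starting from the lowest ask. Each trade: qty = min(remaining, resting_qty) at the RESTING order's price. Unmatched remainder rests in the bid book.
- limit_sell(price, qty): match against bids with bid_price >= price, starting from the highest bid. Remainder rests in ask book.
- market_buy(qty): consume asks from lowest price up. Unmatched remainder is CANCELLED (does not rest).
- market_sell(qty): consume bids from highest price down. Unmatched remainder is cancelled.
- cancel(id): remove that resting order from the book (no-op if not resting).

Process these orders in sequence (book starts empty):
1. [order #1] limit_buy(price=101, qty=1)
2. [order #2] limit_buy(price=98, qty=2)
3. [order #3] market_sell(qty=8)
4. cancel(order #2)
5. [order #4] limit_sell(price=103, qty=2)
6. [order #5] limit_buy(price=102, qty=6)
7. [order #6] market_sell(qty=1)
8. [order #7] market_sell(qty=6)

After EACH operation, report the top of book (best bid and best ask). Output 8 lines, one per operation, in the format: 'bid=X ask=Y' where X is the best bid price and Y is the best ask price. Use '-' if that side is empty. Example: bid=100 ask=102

Answer: bid=101 ask=-
bid=101 ask=-
bid=- ask=-
bid=- ask=-
bid=- ask=103
bid=102 ask=103
bid=102 ask=103
bid=- ask=103

Derivation:
After op 1 [order #1] limit_buy(price=101, qty=1): fills=none; bids=[#1:1@101] asks=[-]
After op 2 [order #2] limit_buy(price=98, qty=2): fills=none; bids=[#1:1@101 #2:2@98] asks=[-]
After op 3 [order #3] market_sell(qty=8): fills=#1x#3:1@101 #2x#3:2@98; bids=[-] asks=[-]
After op 4 cancel(order #2): fills=none; bids=[-] asks=[-]
After op 5 [order #4] limit_sell(price=103, qty=2): fills=none; bids=[-] asks=[#4:2@103]
After op 6 [order #5] limit_buy(price=102, qty=6): fills=none; bids=[#5:6@102] asks=[#4:2@103]
After op 7 [order #6] market_sell(qty=1): fills=#5x#6:1@102; bids=[#5:5@102] asks=[#4:2@103]
After op 8 [order #7] market_sell(qty=6): fills=#5x#7:5@102; bids=[-] asks=[#4:2@103]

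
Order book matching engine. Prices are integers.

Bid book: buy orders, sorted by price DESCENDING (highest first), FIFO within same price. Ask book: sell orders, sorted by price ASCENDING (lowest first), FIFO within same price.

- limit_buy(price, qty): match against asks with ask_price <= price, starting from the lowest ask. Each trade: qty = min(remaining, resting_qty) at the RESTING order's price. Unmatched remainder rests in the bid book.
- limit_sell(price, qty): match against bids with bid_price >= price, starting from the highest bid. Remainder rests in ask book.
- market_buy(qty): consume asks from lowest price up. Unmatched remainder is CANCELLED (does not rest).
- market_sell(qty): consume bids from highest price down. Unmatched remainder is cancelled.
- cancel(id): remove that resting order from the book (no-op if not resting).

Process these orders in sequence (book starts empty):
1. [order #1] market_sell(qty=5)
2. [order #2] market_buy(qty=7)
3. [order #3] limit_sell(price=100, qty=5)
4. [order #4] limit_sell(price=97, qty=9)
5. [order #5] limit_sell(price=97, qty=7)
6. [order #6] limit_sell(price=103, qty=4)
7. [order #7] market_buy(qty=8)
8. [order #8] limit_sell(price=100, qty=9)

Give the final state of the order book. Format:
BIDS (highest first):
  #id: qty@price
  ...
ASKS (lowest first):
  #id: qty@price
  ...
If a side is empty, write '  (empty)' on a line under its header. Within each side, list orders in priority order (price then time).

After op 1 [order #1] market_sell(qty=5): fills=none; bids=[-] asks=[-]
After op 2 [order #2] market_buy(qty=7): fills=none; bids=[-] asks=[-]
After op 3 [order #3] limit_sell(price=100, qty=5): fills=none; bids=[-] asks=[#3:5@100]
After op 4 [order #4] limit_sell(price=97, qty=9): fills=none; bids=[-] asks=[#4:9@97 #3:5@100]
After op 5 [order #5] limit_sell(price=97, qty=7): fills=none; bids=[-] asks=[#4:9@97 #5:7@97 #3:5@100]
After op 6 [order #6] limit_sell(price=103, qty=4): fills=none; bids=[-] asks=[#4:9@97 #5:7@97 #3:5@100 #6:4@103]
After op 7 [order #7] market_buy(qty=8): fills=#7x#4:8@97; bids=[-] asks=[#4:1@97 #5:7@97 #3:5@100 #6:4@103]
After op 8 [order #8] limit_sell(price=100, qty=9): fills=none; bids=[-] asks=[#4:1@97 #5:7@97 #3:5@100 #8:9@100 #6:4@103]

Answer: BIDS (highest first):
  (empty)
ASKS (lowest first):
  #4: 1@97
  #5: 7@97
  #3: 5@100
  #8: 9@100
  #6: 4@103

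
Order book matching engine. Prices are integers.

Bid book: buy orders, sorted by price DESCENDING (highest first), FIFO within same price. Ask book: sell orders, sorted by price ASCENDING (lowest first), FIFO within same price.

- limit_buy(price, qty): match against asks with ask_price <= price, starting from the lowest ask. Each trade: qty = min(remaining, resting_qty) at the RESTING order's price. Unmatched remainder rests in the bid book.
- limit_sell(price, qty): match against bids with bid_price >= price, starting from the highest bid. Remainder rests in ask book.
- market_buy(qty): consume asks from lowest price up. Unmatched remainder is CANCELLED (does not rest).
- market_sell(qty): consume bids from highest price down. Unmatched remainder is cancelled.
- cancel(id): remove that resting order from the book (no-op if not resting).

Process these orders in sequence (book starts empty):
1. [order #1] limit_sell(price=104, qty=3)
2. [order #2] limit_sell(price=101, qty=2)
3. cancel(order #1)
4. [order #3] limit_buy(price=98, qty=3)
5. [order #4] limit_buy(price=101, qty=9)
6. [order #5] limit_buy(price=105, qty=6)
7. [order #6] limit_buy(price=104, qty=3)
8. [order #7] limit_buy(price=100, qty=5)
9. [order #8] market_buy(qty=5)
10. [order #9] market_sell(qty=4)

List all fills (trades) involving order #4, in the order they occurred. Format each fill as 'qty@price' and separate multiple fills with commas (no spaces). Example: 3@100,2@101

After op 1 [order #1] limit_sell(price=104, qty=3): fills=none; bids=[-] asks=[#1:3@104]
After op 2 [order #2] limit_sell(price=101, qty=2): fills=none; bids=[-] asks=[#2:2@101 #1:3@104]
After op 3 cancel(order #1): fills=none; bids=[-] asks=[#2:2@101]
After op 4 [order #3] limit_buy(price=98, qty=3): fills=none; bids=[#3:3@98] asks=[#2:2@101]
After op 5 [order #4] limit_buy(price=101, qty=9): fills=#4x#2:2@101; bids=[#4:7@101 #3:3@98] asks=[-]
After op 6 [order #5] limit_buy(price=105, qty=6): fills=none; bids=[#5:6@105 #4:7@101 #3:3@98] asks=[-]
After op 7 [order #6] limit_buy(price=104, qty=3): fills=none; bids=[#5:6@105 #6:3@104 #4:7@101 #3:3@98] asks=[-]
After op 8 [order #7] limit_buy(price=100, qty=5): fills=none; bids=[#5:6@105 #6:3@104 #4:7@101 #7:5@100 #3:3@98] asks=[-]
After op 9 [order #8] market_buy(qty=5): fills=none; bids=[#5:6@105 #6:3@104 #4:7@101 #7:5@100 #3:3@98] asks=[-]
After op 10 [order #9] market_sell(qty=4): fills=#5x#9:4@105; bids=[#5:2@105 #6:3@104 #4:7@101 #7:5@100 #3:3@98] asks=[-]

Answer: 2@101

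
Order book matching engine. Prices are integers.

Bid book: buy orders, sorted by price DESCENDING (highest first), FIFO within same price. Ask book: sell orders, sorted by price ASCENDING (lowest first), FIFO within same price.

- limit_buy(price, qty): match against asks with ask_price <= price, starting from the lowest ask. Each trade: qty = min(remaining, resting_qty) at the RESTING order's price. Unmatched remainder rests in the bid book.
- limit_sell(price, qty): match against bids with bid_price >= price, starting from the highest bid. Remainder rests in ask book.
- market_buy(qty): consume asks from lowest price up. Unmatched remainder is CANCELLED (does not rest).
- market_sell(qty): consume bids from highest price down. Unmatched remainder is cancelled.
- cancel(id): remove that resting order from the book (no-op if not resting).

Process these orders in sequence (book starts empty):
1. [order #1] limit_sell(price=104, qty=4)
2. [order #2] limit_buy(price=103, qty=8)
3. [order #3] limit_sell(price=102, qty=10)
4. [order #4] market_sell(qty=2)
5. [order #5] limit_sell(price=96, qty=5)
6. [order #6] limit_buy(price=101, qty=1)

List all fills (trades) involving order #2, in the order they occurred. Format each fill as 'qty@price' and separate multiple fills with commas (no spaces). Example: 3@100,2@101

Answer: 8@103

Derivation:
After op 1 [order #1] limit_sell(price=104, qty=4): fills=none; bids=[-] asks=[#1:4@104]
After op 2 [order #2] limit_buy(price=103, qty=8): fills=none; bids=[#2:8@103] asks=[#1:4@104]
After op 3 [order #3] limit_sell(price=102, qty=10): fills=#2x#3:8@103; bids=[-] asks=[#3:2@102 #1:4@104]
After op 4 [order #4] market_sell(qty=2): fills=none; bids=[-] asks=[#3:2@102 #1:4@104]
After op 5 [order #5] limit_sell(price=96, qty=5): fills=none; bids=[-] asks=[#5:5@96 #3:2@102 #1:4@104]
After op 6 [order #6] limit_buy(price=101, qty=1): fills=#6x#5:1@96; bids=[-] asks=[#5:4@96 #3:2@102 #1:4@104]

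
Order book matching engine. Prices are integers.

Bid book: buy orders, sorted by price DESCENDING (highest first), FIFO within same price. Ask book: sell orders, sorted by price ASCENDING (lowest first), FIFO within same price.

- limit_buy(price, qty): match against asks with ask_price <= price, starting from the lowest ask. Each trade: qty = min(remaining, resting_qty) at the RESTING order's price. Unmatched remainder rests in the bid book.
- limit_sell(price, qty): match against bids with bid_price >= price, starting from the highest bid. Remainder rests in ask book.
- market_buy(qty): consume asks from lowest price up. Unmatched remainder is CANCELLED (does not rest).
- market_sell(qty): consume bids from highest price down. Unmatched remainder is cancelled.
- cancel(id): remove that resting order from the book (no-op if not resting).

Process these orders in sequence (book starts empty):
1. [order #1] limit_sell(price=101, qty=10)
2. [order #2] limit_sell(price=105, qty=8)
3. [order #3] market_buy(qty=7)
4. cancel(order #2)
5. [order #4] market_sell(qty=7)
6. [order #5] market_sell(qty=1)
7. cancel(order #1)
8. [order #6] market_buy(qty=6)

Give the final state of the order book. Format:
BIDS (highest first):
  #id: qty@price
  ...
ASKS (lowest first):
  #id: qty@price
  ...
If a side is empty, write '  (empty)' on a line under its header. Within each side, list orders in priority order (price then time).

After op 1 [order #1] limit_sell(price=101, qty=10): fills=none; bids=[-] asks=[#1:10@101]
After op 2 [order #2] limit_sell(price=105, qty=8): fills=none; bids=[-] asks=[#1:10@101 #2:8@105]
After op 3 [order #3] market_buy(qty=7): fills=#3x#1:7@101; bids=[-] asks=[#1:3@101 #2:8@105]
After op 4 cancel(order #2): fills=none; bids=[-] asks=[#1:3@101]
After op 5 [order #4] market_sell(qty=7): fills=none; bids=[-] asks=[#1:3@101]
After op 6 [order #5] market_sell(qty=1): fills=none; bids=[-] asks=[#1:3@101]
After op 7 cancel(order #1): fills=none; bids=[-] asks=[-]
After op 8 [order #6] market_buy(qty=6): fills=none; bids=[-] asks=[-]

Answer: BIDS (highest first):
  (empty)
ASKS (lowest first):
  (empty)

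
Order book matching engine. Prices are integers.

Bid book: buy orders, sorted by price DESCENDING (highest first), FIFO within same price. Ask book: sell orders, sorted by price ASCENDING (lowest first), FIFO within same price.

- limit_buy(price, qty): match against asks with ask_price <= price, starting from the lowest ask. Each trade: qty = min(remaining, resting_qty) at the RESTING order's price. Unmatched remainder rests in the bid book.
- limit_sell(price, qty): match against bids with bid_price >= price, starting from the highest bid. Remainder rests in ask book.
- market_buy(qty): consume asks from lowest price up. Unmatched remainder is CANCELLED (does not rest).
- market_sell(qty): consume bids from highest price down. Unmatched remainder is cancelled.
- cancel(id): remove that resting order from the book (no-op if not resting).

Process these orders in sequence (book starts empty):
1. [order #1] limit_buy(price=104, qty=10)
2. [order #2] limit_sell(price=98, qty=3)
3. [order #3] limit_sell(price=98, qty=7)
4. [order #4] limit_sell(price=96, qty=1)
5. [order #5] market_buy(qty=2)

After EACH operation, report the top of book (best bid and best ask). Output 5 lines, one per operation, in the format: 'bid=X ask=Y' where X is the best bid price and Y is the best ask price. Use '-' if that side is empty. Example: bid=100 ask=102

After op 1 [order #1] limit_buy(price=104, qty=10): fills=none; bids=[#1:10@104] asks=[-]
After op 2 [order #2] limit_sell(price=98, qty=3): fills=#1x#2:3@104; bids=[#1:7@104] asks=[-]
After op 3 [order #3] limit_sell(price=98, qty=7): fills=#1x#3:7@104; bids=[-] asks=[-]
After op 4 [order #4] limit_sell(price=96, qty=1): fills=none; bids=[-] asks=[#4:1@96]
After op 5 [order #5] market_buy(qty=2): fills=#5x#4:1@96; bids=[-] asks=[-]

Answer: bid=104 ask=-
bid=104 ask=-
bid=- ask=-
bid=- ask=96
bid=- ask=-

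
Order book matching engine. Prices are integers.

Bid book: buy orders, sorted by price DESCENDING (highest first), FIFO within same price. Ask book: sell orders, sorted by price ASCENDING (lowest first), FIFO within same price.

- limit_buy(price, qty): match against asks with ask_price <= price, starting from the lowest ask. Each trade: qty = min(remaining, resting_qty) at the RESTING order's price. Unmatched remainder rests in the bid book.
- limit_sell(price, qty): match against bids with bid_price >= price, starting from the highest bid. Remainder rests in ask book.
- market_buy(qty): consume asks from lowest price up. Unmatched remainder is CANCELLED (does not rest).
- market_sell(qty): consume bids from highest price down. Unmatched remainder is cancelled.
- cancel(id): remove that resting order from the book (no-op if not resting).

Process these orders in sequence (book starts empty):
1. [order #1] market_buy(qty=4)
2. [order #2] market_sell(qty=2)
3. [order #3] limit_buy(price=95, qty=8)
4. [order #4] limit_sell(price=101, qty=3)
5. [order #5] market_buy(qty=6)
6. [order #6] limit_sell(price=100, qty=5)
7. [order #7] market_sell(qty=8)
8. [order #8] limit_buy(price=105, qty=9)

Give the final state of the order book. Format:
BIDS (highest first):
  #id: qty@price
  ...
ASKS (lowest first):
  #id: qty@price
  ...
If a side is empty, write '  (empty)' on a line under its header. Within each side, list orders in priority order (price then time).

Answer: BIDS (highest first):
  #8: 4@105
ASKS (lowest first):
  (empty)

Derivation:
After op 1 [order #1] market_buy(qty=4): fills=none; bids=[-] asks=[-]
After op 2 [order #2] market_sell(qty=2): fills=none; bids=[-] asks=[-]
After op 3 [order #3] limit_buy(price=95, qty=8): fills=none; bids=[#3:8@95] asks=[-]
After op 4 [order #4] limit_sell(price=101, qty=3): fills=none; bids=[#3:8@95] asks=[#4:3@101]
After op 5 [order #5] market_buy(qty=6): fills=#5x#4:3@101; bids=[#3:8@95] asks=[-]
After op 6 [order #6] limit_sell(price=100, qty=5): fills=none; bids=[#3:8@95] asks=[#6:5@100]
After op 7 [order #7] market_sell(qty=8): fills=#3x#7:8@95; bids=[-] asks=[#6:5@100]
After op 8 [order #8] limit_buy(price=105, qty=9): fills=#8x#6:5@100; bids=[#8:4@105] asks=[-]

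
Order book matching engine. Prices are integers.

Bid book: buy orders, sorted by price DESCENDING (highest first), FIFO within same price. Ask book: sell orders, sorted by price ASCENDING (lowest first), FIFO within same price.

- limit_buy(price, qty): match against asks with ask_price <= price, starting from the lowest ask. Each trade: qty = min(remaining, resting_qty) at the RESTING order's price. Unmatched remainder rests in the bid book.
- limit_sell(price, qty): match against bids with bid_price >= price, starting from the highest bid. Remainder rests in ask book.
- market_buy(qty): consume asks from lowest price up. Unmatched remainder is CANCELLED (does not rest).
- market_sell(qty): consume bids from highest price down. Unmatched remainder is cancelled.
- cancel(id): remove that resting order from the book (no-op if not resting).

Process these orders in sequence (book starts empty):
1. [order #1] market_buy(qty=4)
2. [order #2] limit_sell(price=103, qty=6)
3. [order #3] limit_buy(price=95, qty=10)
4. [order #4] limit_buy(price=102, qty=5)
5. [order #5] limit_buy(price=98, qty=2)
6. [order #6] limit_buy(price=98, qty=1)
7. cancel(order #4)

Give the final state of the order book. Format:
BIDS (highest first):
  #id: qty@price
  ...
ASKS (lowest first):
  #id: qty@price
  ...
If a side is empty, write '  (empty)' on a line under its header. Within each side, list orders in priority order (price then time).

Answer: BIDS (highest first):
  #5: 2@98
  #6: 1@98
  #3: 10@95
ASKS (lowest first):
  #2: 6@103

Derivation:
After op 1 [order #1] market_buy(qty=4): fills=none; bids=[-] asks=[-]
After op 2 [order #2] limit_sell(price=103, qty=6): fills=none; bids=[-] asks=[#2:6@103]
After op 3 [order #3] limit_buy(price=95, qty=10): fills=none; bids=[#3:10@95] asks=[#2:6@103]
After op 4 [order #4] limit_buy(price=102, qty=5): fills=none; bids=[#4:5@102 #3:10@95] asks=[#2:6@103]
After op 5 [order #5] limit_buy(price=98, qty=2): fills=none; bids=[#4:5@102 #5:2@98 #3:10@95] asks=[#2:6@103]
After op 6 [order #6] limit_buy(price=98, qty=1): fills=none; bids=[#4:5@102 #5:2@98 #6:1@98 #3:10@95] asks=[#2:6@103]
After op 7 cancel(order #4): fills=none; bids=[#5:2@98 #6:1@98 #3:10@95] asks=[#2:6@103]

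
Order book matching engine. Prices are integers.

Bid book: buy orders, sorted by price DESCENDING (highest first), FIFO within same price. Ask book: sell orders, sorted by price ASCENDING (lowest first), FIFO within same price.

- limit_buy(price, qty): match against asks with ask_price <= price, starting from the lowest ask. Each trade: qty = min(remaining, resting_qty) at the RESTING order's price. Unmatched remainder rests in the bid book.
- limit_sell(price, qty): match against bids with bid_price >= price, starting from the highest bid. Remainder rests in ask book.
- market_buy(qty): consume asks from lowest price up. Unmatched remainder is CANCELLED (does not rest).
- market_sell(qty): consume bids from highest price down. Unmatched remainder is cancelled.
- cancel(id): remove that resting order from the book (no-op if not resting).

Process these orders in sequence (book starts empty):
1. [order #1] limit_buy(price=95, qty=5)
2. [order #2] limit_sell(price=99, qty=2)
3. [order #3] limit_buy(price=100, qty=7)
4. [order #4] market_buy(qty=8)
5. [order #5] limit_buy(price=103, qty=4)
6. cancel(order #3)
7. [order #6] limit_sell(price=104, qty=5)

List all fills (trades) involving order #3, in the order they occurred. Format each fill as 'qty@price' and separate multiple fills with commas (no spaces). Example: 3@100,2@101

After op 1 [order #1] limit_buy(price=95, qty=5): fills=none; bids=[#1:5@95] asks=[-]
After op 2 [order #2] limit_sell(price=99, qty=2): fills=none; bids=[#1:5@95] asks=[#2:2@99]
After op 3 [order #3] limit_buy(price=100, qty=7): fills=#3x#2:2@99; bids=[#3:5@100 #1:5@95] asks=[-]
After op 4 [order #4] market_buy(qty=8): fills=none; bids=[#3:5@100 #1:5@95] asks=[-]
After op 5 [order #5] limit_buy(price=103, qty=4): fills=none; bids=[#5:4@103 #3:5@100 #1:5@95] asks=[-]
After op 6 cancel(order #3): fills=none; bids=[#5:4@103 #1:5@95] asks=[-]
After op 7 [order #6] limit_sell(price=104, qty=5): fills=none; bids=[#5:4@103 #1:5@95] asks=[#6:5@104]

Answer: 2@99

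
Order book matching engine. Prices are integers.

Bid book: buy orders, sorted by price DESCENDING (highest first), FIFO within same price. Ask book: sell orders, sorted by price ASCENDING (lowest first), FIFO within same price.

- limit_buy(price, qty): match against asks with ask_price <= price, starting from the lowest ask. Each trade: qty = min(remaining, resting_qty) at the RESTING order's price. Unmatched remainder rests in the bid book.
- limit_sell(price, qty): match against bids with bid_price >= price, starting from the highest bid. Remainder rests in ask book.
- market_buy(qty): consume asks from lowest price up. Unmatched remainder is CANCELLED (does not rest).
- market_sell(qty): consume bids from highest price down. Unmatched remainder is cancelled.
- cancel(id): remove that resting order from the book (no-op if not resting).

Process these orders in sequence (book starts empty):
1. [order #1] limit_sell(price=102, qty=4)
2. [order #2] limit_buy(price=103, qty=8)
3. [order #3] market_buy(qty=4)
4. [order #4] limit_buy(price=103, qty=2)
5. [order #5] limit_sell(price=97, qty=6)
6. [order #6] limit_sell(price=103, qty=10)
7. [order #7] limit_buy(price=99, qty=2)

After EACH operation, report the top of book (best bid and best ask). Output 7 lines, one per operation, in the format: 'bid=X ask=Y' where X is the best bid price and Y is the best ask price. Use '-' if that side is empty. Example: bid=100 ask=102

Answer: bid=- ask=102
bid=103 ask=-
bid=103 ask=-
bid=103 ask=-
bid=- ask=-
bid=- ask=103
bid=99 ask=103

Derivation:
After op 1 [order #1] limit_sell(price=102, qty=4): fills=none; bids=[-] asks=[#1:4@102]
After op 2 [order #2] limit_buy(price=103, qty=8): fills=#2x#1:4@102; bids=[#2:4@103] asks=[-]
After op 3 [order #3] market_buy(qty=4): fills=none; bids=[#2:4@103] asks=[-]
After op 4 [order #4] limit_buy(price=103, qty=2): fills=none; bids=[#2:4@103 #4:2@103] asks=[-]
After op 5 [order #5] limit_sell(price=97, qty=6): fills=#2x#5:4@103 #4x#5:2@103; bids=[-] asks=[-]
After op 6 [order #6] limit_sell(price=103, qty=10): fills=none; bids=[-] asks=[#6:10@103]
After op 7 [order #7] limit_buy(price=99, qty=2): fills=none; bids=[#7:2@99] asks=[#6:10@103]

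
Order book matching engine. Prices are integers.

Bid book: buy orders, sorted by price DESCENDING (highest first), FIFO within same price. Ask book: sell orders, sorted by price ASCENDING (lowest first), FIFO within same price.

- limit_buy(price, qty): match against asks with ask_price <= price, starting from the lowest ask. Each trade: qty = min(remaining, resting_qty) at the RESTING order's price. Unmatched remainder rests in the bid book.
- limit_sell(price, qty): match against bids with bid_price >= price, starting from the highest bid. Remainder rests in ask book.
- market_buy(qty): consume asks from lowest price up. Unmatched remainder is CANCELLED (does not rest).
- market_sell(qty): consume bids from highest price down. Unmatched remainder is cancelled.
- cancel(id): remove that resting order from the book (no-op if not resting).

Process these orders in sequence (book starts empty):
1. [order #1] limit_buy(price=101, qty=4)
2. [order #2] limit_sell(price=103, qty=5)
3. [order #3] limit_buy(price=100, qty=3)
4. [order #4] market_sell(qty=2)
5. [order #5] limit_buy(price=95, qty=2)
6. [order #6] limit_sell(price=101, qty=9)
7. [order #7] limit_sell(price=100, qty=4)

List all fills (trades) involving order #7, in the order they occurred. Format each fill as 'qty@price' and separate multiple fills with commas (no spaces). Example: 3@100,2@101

After op 1 [order #1] limit_buy(price=101, qty=4): fills=none; bids=[#1:4@101] asks=[-]
After op 2 [order #2] limit_sell(price=103, qty=5): fills=none; bids=[#1:4@101] asks=[#2:5@103]
After op 3 [order #3] limit_buy(price=100, qty=3): fills=none; bids=[#1:4@101 #3:3@100] asks=[#2:5@103]
After op 4 [order #4] market_sell(qty=2): fills=#1x#4:2@101; bids=[#1:2@101 #3:3@100] asks=[#2:5@103]
After op 5 [order #5] limit_buy(price=95, qty=2): fills=none; bids=[#1:2@101 #3:3@100 #5:2@95] asks=[#2:5@103]
After op 6 [order #6] limit_sell(price=101, qty=9): fills=#1x#6:2@101; bids=[#3:3@100 #5:2@95] asks=[#6:7@101 #2:5@103]
After op 7 [order #7] limit_sell(price=100, qty=4): fills=#3x#7:3@100; bids=[#5:2@95] asks=[#7:1@100 #6:7@101 #2:5@103]

Answer: 3@100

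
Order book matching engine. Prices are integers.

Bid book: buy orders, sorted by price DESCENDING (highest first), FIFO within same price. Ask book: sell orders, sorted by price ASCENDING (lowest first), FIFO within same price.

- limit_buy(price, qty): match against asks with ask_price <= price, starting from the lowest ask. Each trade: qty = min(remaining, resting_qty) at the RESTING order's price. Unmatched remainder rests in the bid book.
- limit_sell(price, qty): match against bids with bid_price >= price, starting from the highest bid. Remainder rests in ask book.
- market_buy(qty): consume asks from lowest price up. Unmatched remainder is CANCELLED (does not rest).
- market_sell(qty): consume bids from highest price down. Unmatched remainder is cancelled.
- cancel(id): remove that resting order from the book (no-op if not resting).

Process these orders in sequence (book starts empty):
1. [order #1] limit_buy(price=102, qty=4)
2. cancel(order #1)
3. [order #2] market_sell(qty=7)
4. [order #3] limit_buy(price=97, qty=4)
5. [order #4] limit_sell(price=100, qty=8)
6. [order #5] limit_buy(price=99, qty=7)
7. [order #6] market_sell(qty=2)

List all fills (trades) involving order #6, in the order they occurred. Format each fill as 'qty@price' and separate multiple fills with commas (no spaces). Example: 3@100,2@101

After op 1 [order #1] limit_buy(price=102, qty=4): fills=none; bids=[#1:4@102] asks=[-]
After op 2 cancel(order #1): fills=none; bids=[-] asks=[-]
After op 3 [order #2] market_sell(qty=7): fills=none; bids=[-] asks=[-]
After op 4 [order #3] limit_buy(price=97, qty=4): fills=none; bids=[#3:4@97] asks=[-]
After op 5 [order #4] limit_sell(price=100, qty=8): fills=none; bids=[#3:4@97] asks=[#4:8@100]
After op 6 [order #5] limit_buy(price=99, qty=7): fills=none; bids=[#5:7@99 #3:4@97] asks=[#4:8@100]
After op 7 [order #6] market_sell(qty=2): fills=#5x#6:2@99; bids=[#5:5@99 #3:4@97] asks=[#4:8@100]

Answer: 2@99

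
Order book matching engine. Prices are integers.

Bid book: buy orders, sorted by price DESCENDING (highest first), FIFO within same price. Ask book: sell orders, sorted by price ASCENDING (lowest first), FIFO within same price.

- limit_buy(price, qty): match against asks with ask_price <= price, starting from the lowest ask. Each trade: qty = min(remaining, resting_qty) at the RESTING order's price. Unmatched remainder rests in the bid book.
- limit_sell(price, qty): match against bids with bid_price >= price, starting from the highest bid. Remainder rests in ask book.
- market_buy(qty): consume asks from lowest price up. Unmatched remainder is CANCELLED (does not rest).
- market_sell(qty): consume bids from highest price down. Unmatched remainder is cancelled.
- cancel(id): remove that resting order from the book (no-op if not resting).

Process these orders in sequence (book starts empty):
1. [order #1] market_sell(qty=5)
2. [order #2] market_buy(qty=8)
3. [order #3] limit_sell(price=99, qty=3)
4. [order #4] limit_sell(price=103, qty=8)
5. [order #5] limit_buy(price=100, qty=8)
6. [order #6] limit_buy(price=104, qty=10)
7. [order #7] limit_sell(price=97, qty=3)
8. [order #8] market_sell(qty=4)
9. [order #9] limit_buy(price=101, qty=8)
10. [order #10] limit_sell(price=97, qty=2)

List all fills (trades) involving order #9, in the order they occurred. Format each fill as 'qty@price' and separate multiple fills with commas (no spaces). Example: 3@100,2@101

Answer: 2@101

Derivation:
After op 1 [order #1] market_sell(qty=5): fills=none; bids=[-] asks=[-]
After op 2 [order #2] market_buy(qty=8): fills=none; bids=[-] asks=[-]
After op 3 [order #3] limit_sell(price=99, qty=3): fills=none; bids=[-] asks=[#3:3@99]
After op 4 [order #4] limit_sell(price=103, qty=8): fills=none; bids=[-] asks=[#3:3@99 #4:8@103]
After op 5 [order #5] limit_buy(price=100, qty=8): fills=#5x#3:3@99; bids=[#5:5@100] asks=[#4:8@103]
After op 6 [order #6] limit_buy(price=104, qty=10): fills=#6x#4:8@103; bids=[#6:2@104 #5:5@100] asks=[-]
After op 7 [order #7] limit_sell(price=97, qty=3): fills=#6x#7:2@104 #5x#7:1@100; bids=[#5:4@100] asks=[-]
After op 8 [order #8] market_sell(qty=4): fills=#5x#8:4@100; bids=[-] asks=[-]
After op 9 [order #9] limit_buy(price=101, qty=8): fills=none; bids=[#9:8@101] asks=[-]
After op 10 [order #10] limit_sell(price=97, qty=2): fills=#9x#10:2@101; bids=[#9:6@101] asks=[-]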